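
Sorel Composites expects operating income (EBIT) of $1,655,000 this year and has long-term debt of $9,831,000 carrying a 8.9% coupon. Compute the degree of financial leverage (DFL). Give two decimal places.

Annual interest charges come to $874,959.00.
DFL = EBIT ÷ (EBIT − I) = $1,655,000 ÷ ($1,655,000 − $874,959.00) = $1,655,000 ÷ $780,041.00 = 2.1217.

2.12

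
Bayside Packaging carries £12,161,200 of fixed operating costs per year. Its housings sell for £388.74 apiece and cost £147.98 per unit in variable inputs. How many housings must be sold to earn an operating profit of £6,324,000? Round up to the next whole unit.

76,779 housings

Each unit contributes £388.74 − £147.98 = £240.76.
Units = (FC + target) / CM = (£12,161,200 + £6,324,000) / £240.76 = 76,778.53, so 76,779 housings.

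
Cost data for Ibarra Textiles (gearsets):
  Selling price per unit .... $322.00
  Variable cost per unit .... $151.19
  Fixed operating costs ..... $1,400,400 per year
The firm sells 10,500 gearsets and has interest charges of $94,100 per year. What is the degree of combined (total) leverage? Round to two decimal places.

6.00

At 10,500 units, contribution = 10,500 × $170.81 = $1,793,505.00.
Operating income = contribution − fixed costs = $1,793,505.00 − $1,400,400 = $393,105.00. Interest = $94,100.00.
DOL = $1,793,505.00 ÷ $393,105.00 = 4.5624; DFL = $393,105.00 ÷ $299,005.00 = 1.3147.
DCL = DOL × DFL = 4.5624 × 1.3147 = 5.9982.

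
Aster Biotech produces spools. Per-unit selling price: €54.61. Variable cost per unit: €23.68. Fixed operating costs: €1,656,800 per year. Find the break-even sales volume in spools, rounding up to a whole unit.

Contribution margin per unit = €54.61 − €23.68 = €30.93.
Units to break even: €1,656,800 ÷ €30.93 = 53,566.12, rounded up to 53,567.

53,567 spools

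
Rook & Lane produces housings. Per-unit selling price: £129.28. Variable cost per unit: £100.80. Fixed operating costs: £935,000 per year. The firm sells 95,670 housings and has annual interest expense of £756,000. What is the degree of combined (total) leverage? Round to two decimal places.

Contribution at this volume is 95,670 × £28.48 = £2,724,681.60.
Operating income = contribution − fixed costs = £2,724,681.60 − £935,000 = £1,789,681.60. Interest = £756,000.00, so EBIT − I = £1,033,681.60.
DCL = contribution ÷ (EBIT − I) = £2,724,681.60 ÷ £1,033,681.60 = 2.6359.

2.64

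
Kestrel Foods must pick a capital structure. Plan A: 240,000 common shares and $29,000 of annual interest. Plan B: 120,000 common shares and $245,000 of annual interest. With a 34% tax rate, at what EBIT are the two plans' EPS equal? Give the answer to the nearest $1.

$461,000

Set EPS_A = EPS_B: (EBIT − $29,000)(1 − 0.34) ÷ 240,000 = (EBIT − $245,000)(1 − 0.34) ÷ 120,000.
Cancelling (1 − t) and cross-multiplying: 120,000·(EBIT − 29,000) = 240,000·(EBIT − 245,000).
Solving, EBIT = (245,000·240,000 − 29,000·120,000) / (240,000 − 120,000) = 55,320,000,000 / 120,000 = 461,000.00.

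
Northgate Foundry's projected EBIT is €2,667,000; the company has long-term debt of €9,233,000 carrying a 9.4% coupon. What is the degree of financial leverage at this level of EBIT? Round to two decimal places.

Interest = €867,902.00.
DFL = EBIT ÷ (EBIT − I) = €2,667,000 ÷ (€2,667,000 − €867,902.00) = €2,667,000 ÷ €1,799,098.00 = 1.4824.

1.48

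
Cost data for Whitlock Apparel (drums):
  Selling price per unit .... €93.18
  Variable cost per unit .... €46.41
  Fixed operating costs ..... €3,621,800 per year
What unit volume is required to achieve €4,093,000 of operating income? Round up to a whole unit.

Each unit contributes €93.18 − €46.41 = €46.77.
Required volume = (fixed costs + target profit) ÷ CM = (€3,621,800 + €4,093,000) ÷ €46.77 = 164,951.89, so 164,952 drums.

164,952 drums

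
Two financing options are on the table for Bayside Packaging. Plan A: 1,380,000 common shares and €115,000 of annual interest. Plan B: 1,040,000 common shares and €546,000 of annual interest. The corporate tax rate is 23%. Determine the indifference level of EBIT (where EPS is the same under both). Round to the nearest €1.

€1,864,353

At indifference, (EBIT − 115,000)(1 − t)/1,380,000 = (EBIT − 546,000)(1 − t)/1,040,000.
Cancelling (1 − t) and cross-multiplying: 1,040,000·(EBIT − 115,000) = 1,380,000·(EBIT − 546,000).
EBIT × (1,380,000 − 1,040,000) = 546,000 × 1,380,000 − 115,000 × 1,040,000 = 633,880,000,000, so EBIT = 633,880,000,000 ÷ 340,000 = 1,864,352.94.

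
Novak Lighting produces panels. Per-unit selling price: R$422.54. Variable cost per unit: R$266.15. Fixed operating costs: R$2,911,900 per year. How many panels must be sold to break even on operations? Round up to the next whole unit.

Unit CM = price − variable cost = R$422.54 − R$266.15 = R$156.39.
Units to break even: R$2,911,900 ÷ R$156.39 = 18,619.48, rounded up to 18,620.

18,620 panels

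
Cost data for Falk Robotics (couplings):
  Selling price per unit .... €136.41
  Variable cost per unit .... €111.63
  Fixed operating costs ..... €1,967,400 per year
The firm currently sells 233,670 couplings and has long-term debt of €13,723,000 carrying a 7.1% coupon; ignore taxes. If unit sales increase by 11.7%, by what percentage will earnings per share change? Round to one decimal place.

+23.8%

At 233,670 units, contribution = 233,670 × €24.78 = €5,790,342.60.
EBIT = €5,790,342.60 − €1,967,400 = €3,822,942.60.
Interest = €974,333.00, so EBIT − I = €2,848,609.60.
DCL = total CM / (EBIT − I) = €5,790,342.60 / €2,848,609.60 = 2.0327.
EPS therefore changes by 2.0327 × (+11.7%) = +23.8%.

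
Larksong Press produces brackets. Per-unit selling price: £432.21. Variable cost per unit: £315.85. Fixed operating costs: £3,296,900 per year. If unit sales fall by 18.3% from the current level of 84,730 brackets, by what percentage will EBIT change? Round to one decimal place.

-27.5%

Total contribution margin = 84,730 × £116.36 = £9,859,182.80.
Operating income = contribution − fixed costs = £9,859,182.80 − £3,296,900 = £6,562,282.80.
DOL = contribution ÷ EBIT = £9,859,182.80 ÷ £6,562,282.80 = 1.5024.
%ΔEBIT = DOL × %ΔSales = 1.5024 × -18.3% = -27.5%.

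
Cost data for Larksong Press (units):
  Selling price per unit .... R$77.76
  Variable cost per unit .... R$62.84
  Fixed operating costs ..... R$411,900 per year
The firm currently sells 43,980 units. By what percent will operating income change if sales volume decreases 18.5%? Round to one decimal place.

-49.7%

Contribution at this volume is 43,980 × R$14.92 = R$656,181.60.
Operating income = contribution − fixed costs = R$656,181.60 − R$411,900 = R$244,281.60.
Degree of operating leverage = R$656,181.60 / R$244,281.60 = 2.6862.
%ΔEBIT = DOL × %ΔSales = 2.6862 × -18.5% = -49.7%.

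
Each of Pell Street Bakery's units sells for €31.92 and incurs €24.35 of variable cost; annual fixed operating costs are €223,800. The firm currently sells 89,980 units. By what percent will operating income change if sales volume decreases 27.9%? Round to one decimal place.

At 89,980 units, contribution = 89,980 × €7.57 = €681,148.60.
EBIT = €681,148.60 − €223,800 = €457,348.60.
So DOL = total CM / EBIT = €681,148.60 / €457,348.60 = 1.4893.
So EBIT moves 1.4893 × (-27.9%) = -41.6%.

-41.6%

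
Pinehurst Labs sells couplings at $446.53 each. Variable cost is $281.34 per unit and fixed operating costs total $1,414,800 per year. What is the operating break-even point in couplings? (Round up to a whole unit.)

8,565 couplings

Unit CM = price − variable cost = $446.53 − $281.34 = $165.19.
Break-even volume = fixed costs ÷ CM per unit = $1,414,800 ÷ $165.19 = 8,564.68, so 8,565 couplings.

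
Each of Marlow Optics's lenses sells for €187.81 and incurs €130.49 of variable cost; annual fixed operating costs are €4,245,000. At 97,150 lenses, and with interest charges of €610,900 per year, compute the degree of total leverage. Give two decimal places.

7.81

Contribution at this volume is 97,150 × €57.32 = €5,568,638.00.
EBIT = €5,568,638.00 − €4,245,000 = €1,323,638.00. Interest = €610,900.00, so EBIT − I = €712,738.00.
DCL = contribution ÷ (EBIT − I) = €5,568,638.00 ÷ €712,738.00 = 7.8130.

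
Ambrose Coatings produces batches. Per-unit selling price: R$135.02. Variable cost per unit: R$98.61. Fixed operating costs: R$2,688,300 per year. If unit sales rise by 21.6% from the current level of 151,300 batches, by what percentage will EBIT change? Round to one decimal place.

Contribution at this volume is 151,300 × R$36.41 = R$5,508,833.00.
Operating income = contribution − fixed costs = R$5,508,833.00 − R$2,688,300 = R$2,820,533.00.
DOL = contribution ÷ EBIT = R$5,508,833.00 ÷ R$2,820,533.00 = 1.9531.
Operating income changes by 1.9531 × +21.6% = +42.2%.

+42.2%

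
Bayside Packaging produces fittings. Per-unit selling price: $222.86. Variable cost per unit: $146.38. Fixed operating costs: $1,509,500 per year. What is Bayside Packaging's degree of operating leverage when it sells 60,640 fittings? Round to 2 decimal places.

1.48

Contribution at this volume is 60,640 × $76.48 = $4,637,747.20.
Operating income = contribution − fixed costs = $4,637,747.20 − $1,509,500 = $3,128,247.20.
So DOL = total CM / EBIT = $4,637,747.20 / $3,128,247.20 = 1.4825.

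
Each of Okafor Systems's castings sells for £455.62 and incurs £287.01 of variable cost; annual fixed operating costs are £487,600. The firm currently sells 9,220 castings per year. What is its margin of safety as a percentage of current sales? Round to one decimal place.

68.6%

Unit CM = price − variable cost = £455.62 − £287.01 = £168.61. Break-even units = £487,600 ÷ £168.61 = 2,891.88; break-even revenue = 2,891.88 × £455.62 = £1,317,598.67.
Actual sales revenue = 9,220 × £455.62 = £4,200,816.40.
Margin of safety = (£4,200,816.40 − £1,317,598.67) ÷ £4,200,816.40 = 68.6%.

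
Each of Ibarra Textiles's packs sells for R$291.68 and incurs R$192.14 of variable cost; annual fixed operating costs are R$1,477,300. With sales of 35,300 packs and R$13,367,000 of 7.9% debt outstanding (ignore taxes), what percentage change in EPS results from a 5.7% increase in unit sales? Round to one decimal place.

Contribution at this volume is 35,300 × R$99.54 = R$3,513,762.00.
Subtracting fixed costs: EBIT = R$3,513,762.00 − R$1,477,300 = R$2,036,462.00.
Interest = R$1,055,993.00, so EBIT − I = R$980,469.00.
DCL = total CM / (EBIT − I) = R$3,513,762.00 / R$980,469.00 = 3.5838.
%ΔEPS = DCL × %ΔSales = 3.5838 × +5.7% = +20.4%.

+20.4%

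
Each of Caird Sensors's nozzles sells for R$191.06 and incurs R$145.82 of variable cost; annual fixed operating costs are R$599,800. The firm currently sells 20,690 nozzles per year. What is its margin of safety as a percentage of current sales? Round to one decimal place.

35.9%

Contribution margin per unit = R$191.06 − R$145.82 = R$45.24. Break-even units = R$599,800 ÷ R$45.24 = 13,258.18; break-even revenue = 13,258.18 × R$191.06 = R$2,533,107.60.
Current sales = 20,690 × R$191.06 = R$3,953,031.40.
Margin of safety = (R$3,953,031.40 − R$2,533,107.60) ÷ R$3,953,031.40 = 35.9%.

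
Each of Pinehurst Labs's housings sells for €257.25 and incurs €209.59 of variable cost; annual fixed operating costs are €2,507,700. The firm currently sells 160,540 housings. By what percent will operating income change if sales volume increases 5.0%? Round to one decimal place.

Contribution at this volume is 160,540 × €47.66 = €7,651,336.40.
Operating income = contribution − fixed costs = €7,651,336.40 − €2,507,700 = €5,143,636.40.
So DOL = total CM / EBIT = €7,651,336.40 / €5,143,636.40 = 1.4875.
%ΔEBIT = DOL × %ΔSales = 1.4875 × +5.0% = +7.4%.

+7.4%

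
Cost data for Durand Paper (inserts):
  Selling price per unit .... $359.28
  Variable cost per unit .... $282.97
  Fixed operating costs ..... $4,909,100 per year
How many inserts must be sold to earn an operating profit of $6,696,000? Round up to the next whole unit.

152,079 inserts

Unit CM = price − variable cost = $359.28 − $282.97 = $76.31.
Units = (FC + target) / CM = ($4,909,100 + $6,696,000) / $76.31 = 152,078.36, so 152,079 inserts.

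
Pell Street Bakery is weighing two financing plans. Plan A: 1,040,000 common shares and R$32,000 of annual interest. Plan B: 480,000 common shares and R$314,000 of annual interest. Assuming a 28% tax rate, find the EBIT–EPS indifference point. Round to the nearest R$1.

R$555,714

Set EPS_A = EPS_B: (EBIT − R$32,000)(1 − 0.28) ÷ 1,040,000 = (EBIT − R$314,000)(1 − 0.28) ÷ 480,000.
Cancelling (1 − t) and cross-multiplying: 480,000·(EBIT − 32,000) = 1,040,000·(EBIT − 314,000).
EBIT × (1,040,000 − 480,000) = 314,000 × 1,040,000 − 32,000 × 480,000 = 311,200,000,000, so EBIT = 311,200,000,000 ÷ 560,000 = 555,714.29.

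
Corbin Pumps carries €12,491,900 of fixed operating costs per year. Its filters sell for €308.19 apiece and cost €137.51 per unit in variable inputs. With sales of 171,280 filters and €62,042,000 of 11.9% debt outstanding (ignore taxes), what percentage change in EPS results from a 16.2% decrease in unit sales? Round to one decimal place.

Contribution at this volume is 171,280 × €170.68 = €29,234,070.40.
Operating income = contribution − fixed costs = €29,234,070.40 − €12,491,900 = €16,742,170.40.
After interest of €7,382,998.00, pre-tax earnings = €9,359,172.40.
DCL = total CM / (EBIT − I) = €29,234,070.40 / €9,359,172.40 = 3.1236.
EPS therefore changes by 3.1236 × (-16.2%) = -50.6%.

-50.6%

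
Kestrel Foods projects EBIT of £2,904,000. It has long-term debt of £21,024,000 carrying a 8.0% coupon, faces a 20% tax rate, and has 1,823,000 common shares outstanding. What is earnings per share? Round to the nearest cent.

Interest = £1,681,920.00, so EBT = £2,904,000 − £1,681,920.00 = £1,222,080.00.
After tax at 20%: net income = £1,222,080.00 × 0.80 = £977,664.00.
EPS = £977,664.00 ÷ 1,823,000 = £0.54.

£0.54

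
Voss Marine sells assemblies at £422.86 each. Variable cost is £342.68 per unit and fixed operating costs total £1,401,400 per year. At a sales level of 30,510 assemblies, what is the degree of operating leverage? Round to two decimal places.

2.34

At 30,510 units, contribution = 30,510 × £80.18 = £2,446,291.80.
Subtracting fixed costs: EBIT = £2,446,291.80 − £1,401,400 = £1,044,891.80.
DOL = contribution ÷ EBIT = £2,446,291.80 ÷ £1,044,891.80 = 2.3412.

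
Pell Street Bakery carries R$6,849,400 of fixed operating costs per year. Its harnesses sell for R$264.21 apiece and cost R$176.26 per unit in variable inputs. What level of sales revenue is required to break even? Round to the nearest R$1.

CM per unit = R$264.21 − R$176.26 = R$87.95; CM ratio = R$87.95 / R$264.21 = 0.3329.
Break-even revenue = fixed costs × price ÷ CM = R$6,849,400 × R$264.21 ÷ R$87.95 = R$20,576,236.

R$20,576,236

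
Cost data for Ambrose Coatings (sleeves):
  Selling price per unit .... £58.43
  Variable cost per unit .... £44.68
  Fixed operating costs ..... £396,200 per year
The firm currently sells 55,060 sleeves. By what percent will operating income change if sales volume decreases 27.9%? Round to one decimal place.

At 55,060 units, contribution = 55,060 × £13.75 = £757,075.00.
Operating income = contribution − fixed costs = £757,075.00 − £396,200 = £360,875.00.
Degree of operating leverage = £757,075.00 / £360,875.00 = 2.0979.
So EBIT moves 2.0979 × (-27.9%) = -58.5%.

-58.5%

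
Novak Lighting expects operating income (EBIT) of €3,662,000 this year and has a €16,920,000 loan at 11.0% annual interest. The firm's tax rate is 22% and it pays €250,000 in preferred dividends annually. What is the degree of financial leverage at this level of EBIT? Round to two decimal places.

2.47

Annual interest charges come to €1,861,200.00.
Pre-tax preferred-dividend burden = €250,000 ÷ (1 − 0.22) = €320,512.82.
DFL = EBIT ÷ [EBIT − I − D_p/(1−t)] = €3,662,000 ÷ [€3,662,000 − €1,861,200.00 − €320,512.82] = €3,662,000 ÷ €1,480,287.18 = 2.4738.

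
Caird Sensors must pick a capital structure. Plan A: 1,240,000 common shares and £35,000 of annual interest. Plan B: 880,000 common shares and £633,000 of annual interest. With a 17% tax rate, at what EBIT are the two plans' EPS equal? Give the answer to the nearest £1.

Set EPS_A = EPS_B: (EBIT − £35,000)(1 − 0.17) ÷ 1,240,000 = (EBIT − £633,000)(1 − 0.17) ÷ 880,000.
The (1 − t) factor cancels: (EBIT − 35,000) × 880,000 = (EBIT − 633,000) × 1,240,000.
Solving, EBIT = (633,000·1,240,000 − 35,000·880,000) / (1,240,000 − 880,000) = 754,120,000,000 / 360,000 = 2,094,777.78.

£2,094,778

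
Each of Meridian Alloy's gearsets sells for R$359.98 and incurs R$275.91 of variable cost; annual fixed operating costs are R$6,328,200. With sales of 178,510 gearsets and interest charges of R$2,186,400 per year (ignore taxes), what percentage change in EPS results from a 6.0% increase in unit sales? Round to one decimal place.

Contribution at this volume is 178,510 × R$84.07 = R$15,007,335.70.
EBIT = R$15,007,335.70 − R$6,328,200 = R$8,679,135.70.
After interest of R$2,186,400.00, pre-tax earnings = R$6,492,735.70.
Degree of combined leverage = contribution ÷ (EBIT − I) = R$15,007,335.70 ÷ R$6,492,735.70 = 2.3114.
%ΔEPS = DCL × %ΔSales = 2.3114 × +6.0% = +13.9%.

+13.9%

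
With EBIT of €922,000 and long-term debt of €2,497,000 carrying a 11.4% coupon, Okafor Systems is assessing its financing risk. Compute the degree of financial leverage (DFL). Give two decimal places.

1.45

Interest = €284,658.00.
Degree of financial leverage = EBIT / (EBIT − interest) = €922,000 / €637,342.00 = 1.4466.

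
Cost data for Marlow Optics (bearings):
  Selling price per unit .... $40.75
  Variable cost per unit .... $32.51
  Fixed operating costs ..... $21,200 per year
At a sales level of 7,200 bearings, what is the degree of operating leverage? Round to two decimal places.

Total contribution margin = 7,200 × $8.24 = $59,328.00.
Subtracting fixed costs: EBIT = $59,328.00 − $21,200 = $38,128.00.
So DOL = total CM / EBIT = $59,328.00 / $38,128.00 = 1.5560.

1.56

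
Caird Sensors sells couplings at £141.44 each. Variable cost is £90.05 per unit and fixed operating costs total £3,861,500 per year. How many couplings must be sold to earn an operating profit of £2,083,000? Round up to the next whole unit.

Unit CM = price − variable cost = £141.44 − £90.05 = £51.39.
Required volume = (fixed costs + target profit) ÷ CM = (£3,861,500 + £2,083,000) ÷ £51.39 = 115,674.26, so 115,675 couplings.

115,675 couplings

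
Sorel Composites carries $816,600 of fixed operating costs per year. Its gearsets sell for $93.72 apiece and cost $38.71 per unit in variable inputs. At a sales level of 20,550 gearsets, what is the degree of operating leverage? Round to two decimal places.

Contribution at this volume is 20,550 × $55.01 = $1,130,455.50.
Operating income = contribution − fixed costs = $1,130,455.50 − $816,600 = $313,855.50.
Degree of operating leverage = $1,130,455.50 / $313,855.50 = 3.6018.

3.60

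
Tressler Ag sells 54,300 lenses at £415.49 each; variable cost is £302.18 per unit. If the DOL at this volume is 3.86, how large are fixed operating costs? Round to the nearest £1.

Total contribution margin = 54,300 × £113.31 = £6,152,733.00.
DOL = contribution / EBIT, so EBIT = £6,152,733.00 / 3.86 = £1,593,972.28.
Fixed costs = CM − EBIT = £6,152,733.00 − £1,593,972.28 = £4,558,761.

£4,558,761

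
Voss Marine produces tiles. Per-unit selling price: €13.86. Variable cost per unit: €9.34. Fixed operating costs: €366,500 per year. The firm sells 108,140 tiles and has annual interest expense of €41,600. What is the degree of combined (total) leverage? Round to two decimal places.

Total contribution margin = 108,140 × €4.52 = €488,792.80.
Subtracting fixed costs: EBIT = €488,792.80 − €366,500 = €122,292.80. Interest = €41,600.00.
DOL = €488,792.80 ÷ €122,292.80 = 3.9969; DFL = €122,292.80 ÷ €80,692.80 = 1.5155.
Combined leverage = 3.9969 × 1.5155 = 6.0573.

6.06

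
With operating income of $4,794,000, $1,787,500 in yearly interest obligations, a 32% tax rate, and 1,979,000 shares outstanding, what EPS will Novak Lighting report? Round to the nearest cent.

Interest = $1,787,500.00, so EBT = $4,794,000 − $1,787,500.00 = $3,006,500.00.
After tax at 32%: net income = $3,006,500.00 × 0.68 = $2,044,420.00.
Per share: $2,044,420.00 / 1,979,000 shares = $1.03.

$1.03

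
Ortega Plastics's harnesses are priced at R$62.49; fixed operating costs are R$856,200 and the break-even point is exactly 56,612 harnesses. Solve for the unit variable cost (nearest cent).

R$47.37

At break-even, FC = Q × (P − VC), so P − VC = R$856,200 ÷ 56,612 = R$15.1240.
Hence VC = price − CM = R$62.49 − R$15.1240 = R$47.37.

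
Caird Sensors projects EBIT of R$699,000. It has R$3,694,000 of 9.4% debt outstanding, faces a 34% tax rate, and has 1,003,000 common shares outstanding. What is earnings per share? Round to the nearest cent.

R$0.23

Pre-tax income = R$699,000 − R$347,236.00 = R$351,764.00.
Net income = R$351,764.00 × (1 − 0.34) = R$232,164.24.
EPS = R$232,164.24 ÷ 1,003,000 = R$0.23.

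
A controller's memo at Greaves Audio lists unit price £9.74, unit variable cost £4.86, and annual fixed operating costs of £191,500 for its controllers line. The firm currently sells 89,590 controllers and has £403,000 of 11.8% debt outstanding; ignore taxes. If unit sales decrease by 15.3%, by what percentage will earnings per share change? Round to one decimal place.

Contribution at this volume is 89,590 × £4.88 = £437,199.20.
Operating income = contribution − fixed costs = £437,199.20 − £191,500 = £245,699.20.
Interest = £47,554.00, so EBIT − I = £198,145.20.
DCL = total CM / (EBIT − I) = £437,199.20 / £198,145.20 = 2.2065.
%ΔEPS = DCL × %ΔSales = 2.2065 × -15.3% = -33.8%.

-33.8%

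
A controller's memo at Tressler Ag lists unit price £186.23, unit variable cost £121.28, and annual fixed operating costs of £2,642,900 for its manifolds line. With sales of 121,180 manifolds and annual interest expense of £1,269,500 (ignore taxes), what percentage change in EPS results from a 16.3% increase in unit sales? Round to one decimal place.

At 121,180 units, contribution = 121,180 × £64.95 = £7,870,641.00.
Operating income = contribution − fixed costs = £7,870,641.00 − £2,642,900 = £5,227,741.00.
After interest of £1,269,500.00, pre-tax earnings = £3,958,241.00.
DCL = total CM / (EBIT − I) = £7,870,641.00 / £3,958,241.00 = 1.9884.
%ΔEPS = DCL × %ΔSales = 1.9884 × +16.3% = +32.4%.

+32.4%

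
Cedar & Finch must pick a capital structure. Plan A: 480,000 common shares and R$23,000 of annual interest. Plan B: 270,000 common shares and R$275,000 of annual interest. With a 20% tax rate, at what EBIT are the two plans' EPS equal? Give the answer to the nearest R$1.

R$599,000

Set EPS_A = EPS_B: (EBIT − R$23,000)(1 − 0.20) ÷ 480,000 = (EBIT − R$275,000)(1 − 0.20) ÷ 270,000.
Cancelling (1 − t) and cross-multiplying: 270,000·(EBIT − 23,000) = 480,000·(EBIT − 275,000).
Solving, EBIT = (275,000·480,000 − 23,000·270,000) / (480,000 − 270,000) = 125,790,000,000 / 210,000 = 599,000.00.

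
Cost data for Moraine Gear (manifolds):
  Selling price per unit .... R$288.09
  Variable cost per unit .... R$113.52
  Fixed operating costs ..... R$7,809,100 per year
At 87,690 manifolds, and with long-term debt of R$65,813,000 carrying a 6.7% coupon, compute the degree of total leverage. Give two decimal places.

At 87,690 units, contribution = 87,690 × R$174.57 = R$15,308,043.30.
Subtracting fixed costs: EBIT = R$15,308,043.30 − R$7,809,100 = R$7,498,943.30. Interest = R$4,409,471.00, so EBIT − I = R$3,089,472.30.
DCL = contribution ÷ (EBIT − I) = R$15,308,043.30 ÷ R$3,089,472.30 = 4.9549.

4.95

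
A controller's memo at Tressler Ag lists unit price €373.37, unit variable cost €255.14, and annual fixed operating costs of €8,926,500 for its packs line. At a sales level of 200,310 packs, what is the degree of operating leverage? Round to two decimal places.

Total contribution margin = 200,310 × €118.23 = €23,682,651.30.
Operating income = contribution − fixed costs = €23,682,651.30 − €8,926,500 = €14,756,151.30.
Degree of operating leverage = €23,682,651.30 / €14,756,151.30 = 1.6049.

1.60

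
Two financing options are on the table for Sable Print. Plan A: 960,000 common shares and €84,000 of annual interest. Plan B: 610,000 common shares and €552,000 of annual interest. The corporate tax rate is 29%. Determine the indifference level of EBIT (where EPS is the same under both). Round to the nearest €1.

At indifference, (EBIT − 84,000)(1 − t)/960,000 = (EBIT − 552,000)(1 − t)/610,000.
The (1 − t) factor cancels: (EBIT − 84,000) × 610,000 = (EBIT − 552,000) × 960,000.
EBIT × (960,000 − 610,000) = 552,000 × 960,000 − 84,000 × 610,000 = 478,680,000,000, so EBIT = 478,680,000,000 ÷ 350,000 = 1,367,657.14.

€1,367,657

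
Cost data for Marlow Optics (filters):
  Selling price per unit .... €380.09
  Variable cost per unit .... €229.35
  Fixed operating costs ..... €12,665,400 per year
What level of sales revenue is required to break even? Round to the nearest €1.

€31,935,730

Contribution margin per unit = €380.09 − €229.35 = €150.74, a CM ratio of €150.74 ÷ €380.09 = 0.3966.
Break-even revenue = fixed costs × price ÷ CM = €12,665,400 × €380.09 ÷ €150.74 = €31,935,730.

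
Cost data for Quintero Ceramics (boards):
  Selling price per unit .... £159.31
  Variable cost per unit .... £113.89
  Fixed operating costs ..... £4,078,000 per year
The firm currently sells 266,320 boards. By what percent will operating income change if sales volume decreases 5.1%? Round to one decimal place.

-7.7%

Contribution at this volume is 266,320 × £45.42 = £12,096,254.40.
EBIT = £12,096,254.40 − £4,078,000 = £8,018,254.40.
DOL = contribution ÷ EBIT = £12,096,254.40 ÷ £8,018,254.40 = 1.5086.
So EBIT moves 1.5086 × (-5.1%) = -7.7%.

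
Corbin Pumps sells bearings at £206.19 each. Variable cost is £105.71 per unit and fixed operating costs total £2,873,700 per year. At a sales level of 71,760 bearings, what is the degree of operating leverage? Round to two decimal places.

Total contribution margin = 71,760 × £100.48 = £7,210,444.80.
Operating income = contribution − fixed costs = £7,210,444.80 − £2,873,700 = £4,336,744.80.
So DOL = total CM / EBIT = £7,210,444.80 / £4,336,744.80 = 1.6626.

1.66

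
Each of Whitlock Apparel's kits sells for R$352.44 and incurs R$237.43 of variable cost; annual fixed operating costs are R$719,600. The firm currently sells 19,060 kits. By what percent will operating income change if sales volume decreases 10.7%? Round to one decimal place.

-15.9%

Contribution at this volume is 19,060 × R$115.01 = R$2,192,090.60.
Subtracting fixed costs: EBIT = R$2,192,090.60 − R$719,600 = R$1,472,490.60.
Degree of operating leverage = R$2,192,090.60 / R$1,472,490.60 = 1.4887.
So EBIT moves 1.4887 × (-10.7%) = -15.9%.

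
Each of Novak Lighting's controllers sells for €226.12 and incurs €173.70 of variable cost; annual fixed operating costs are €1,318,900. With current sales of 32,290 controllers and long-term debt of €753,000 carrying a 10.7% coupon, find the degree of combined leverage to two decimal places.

5.77

At 32,290 units, contribution = 32,290 × €52.42 = €1,692,641.80.
Operating income = contribution − fixed costs = €1,692,641.80 − €1,318,900 = €373,741.80. Interest = €80,571.00.
DOL = €1,692,641.80 ÷ €373,741.80 = 4.5289; DFL = €373,741.80 ÷ €293,170.80 = 1.2748.
Combined leverage = 4.5289 × 1.2748 = 5.7734.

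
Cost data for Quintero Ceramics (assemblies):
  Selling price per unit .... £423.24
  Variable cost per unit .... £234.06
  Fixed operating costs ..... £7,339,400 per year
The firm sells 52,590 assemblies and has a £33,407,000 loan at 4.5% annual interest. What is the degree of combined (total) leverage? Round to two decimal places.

8.99

Total contribution margin = 52,590 × £189.18 = £9,948,976.20.
EBIT = £9,948,976.20 − £7,339,400 = £2,609,576.20. Interest = £1,503,315.00.
DOL = £9,948,976.20 ÷ £2,609,576.20 = 3.8125; DFL = £2,609,576.20 ÷ £1,106,261.20 = 2.3589.
DCL = DOL × DFL = 3.8125 × 2.3589 = 8.9933.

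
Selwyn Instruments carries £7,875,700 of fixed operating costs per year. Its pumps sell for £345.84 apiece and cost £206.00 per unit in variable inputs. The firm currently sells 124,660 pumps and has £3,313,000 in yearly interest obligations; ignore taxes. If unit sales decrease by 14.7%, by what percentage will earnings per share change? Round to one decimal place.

-41.0%

At 124,660 units, contribution = 124,660 × £139.84 = £17,432,454.40.
Operating income = contribution − fixed costs = £17,432,454.40 − £7,875,700 = £9,556,754.40.
After interest of £3,313,000.00, pre-tax earnings = £6,243,754.40.
DCL = total CM / (EBIT − I) = £17,432,454.40 / £6,243,754.40 = 2.7920.
EPS therefore changes by 2.7920 × (-14.7%) = -41.0%.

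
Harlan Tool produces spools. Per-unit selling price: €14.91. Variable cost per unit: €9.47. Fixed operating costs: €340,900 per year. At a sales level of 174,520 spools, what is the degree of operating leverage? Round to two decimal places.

1.56

Total contribution margin = 174,520 × €5.44 = €949,388.80.
Subtracting fixed costs: EBIT = €949,388.80 − €340,900 = €608,488.80.
So DOL = total CM / EBIT = €949,388.80 / €608,488.80 = 1.5602.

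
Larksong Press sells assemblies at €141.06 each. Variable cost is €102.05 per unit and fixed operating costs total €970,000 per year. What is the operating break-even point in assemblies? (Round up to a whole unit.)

Unit CM = price − variable cost = €141.06 − €102.05 = €39.01.
Break-even Q = €970,000 / €39.01 = 24,865.42 → 24,866 assemblies.

24,866 assemblies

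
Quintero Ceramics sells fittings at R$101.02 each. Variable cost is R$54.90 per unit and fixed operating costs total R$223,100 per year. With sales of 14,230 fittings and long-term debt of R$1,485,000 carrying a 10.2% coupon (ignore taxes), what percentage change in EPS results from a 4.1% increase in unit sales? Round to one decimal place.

At 14,230 units, contribution = 14,230 × R$46.12 = R$656,287.60.
Subtracting fixed costs: EBIT = R$656,287.60 − R$223,100 = R$433,187.60.
Interest = R$151,470.00, so EBIT − I = R$281,717.60.
DCL = total CM / (EBIT − I) = R$656,287.60 / R$281,717.60 = 2.3296.
EPS therefore changes by 2.3296 × (+4.1%) = +9.6%.

+9.6%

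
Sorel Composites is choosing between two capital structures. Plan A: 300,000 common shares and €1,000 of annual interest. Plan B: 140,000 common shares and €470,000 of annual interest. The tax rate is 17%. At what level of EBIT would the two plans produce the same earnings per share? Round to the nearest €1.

€880,375

Set EPS_A = EPS_B: (EBIT − €1,000)(1 − 0.17) ÷ 300,000 = (EBIT − €470,000)(1 − 0.17) ÷ 140,000.
Cancelling (1 − t) and cross-multiplying: 140,000·(EBIT − 1,000) = 300,000·(EBIT − 470,000).
EBIT × (300,000 − 140,000) = 470,000 × 300,000 − 1,000 × 140,000 = 140,860,000,000, so EBIT = 140,860,000,000 ÷ 160,000 = 880,375.00.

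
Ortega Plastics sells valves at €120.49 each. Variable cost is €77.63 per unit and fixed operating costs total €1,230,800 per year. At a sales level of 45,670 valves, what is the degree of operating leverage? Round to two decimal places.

At 45,670 units, contribution = 45,670 × €42.86 = €1,957,416.20.
EBIT = €1,957,416.20 − €1,230,800 = €726,616.20.
Degree of operating leverage = €1,957,416.20 / €726,616.20 = 2.6939.

2.69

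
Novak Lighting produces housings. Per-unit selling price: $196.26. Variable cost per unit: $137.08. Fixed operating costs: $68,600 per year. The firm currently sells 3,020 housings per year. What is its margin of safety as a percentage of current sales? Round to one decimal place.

61.6%

Each unit contributes $196.26 − $137.08 = $59.18. Break-even units = $68,600 ÷ $59.18 = 1,159.18; break-even revenue = 1,159.18 × $196.26 = $227,499.76.
Actual sales revenue = 3,020 × $196.26 = $592,705.20.
Margin of safety = ($592,705.20 − $227,499.76) ÷ $592,705.20 = 61.6%.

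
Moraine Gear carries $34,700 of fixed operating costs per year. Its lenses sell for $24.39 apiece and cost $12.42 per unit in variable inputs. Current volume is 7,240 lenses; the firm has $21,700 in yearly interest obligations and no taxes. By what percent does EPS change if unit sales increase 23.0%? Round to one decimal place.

Total contribution margin = 7,240 × $11.97 = $86,662.80.
EBIT = $86,662.80 − $34,700 = $51,962.80.
Interest = $21,700.00, so EBIT − I = $30,262.80.
DCL = total CM / (EBIT − I) = $86,662.80 / $30,262.80 = 2.8637.
EPS therefore changes by 2.8637 × (+23.0%) = +65.9%.

+65.9%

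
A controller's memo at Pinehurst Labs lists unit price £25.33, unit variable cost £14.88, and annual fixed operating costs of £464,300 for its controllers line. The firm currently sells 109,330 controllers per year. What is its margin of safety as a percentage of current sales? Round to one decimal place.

Each unit contributes £25.33 − £14.88 = £10.45. Break-even units = £464,300 ÷ £10.45 = 44,430.62; break-even revenue = 44,430.62 × £25.33 = £1,125,427.66.
Actual sales revenue = 109,330 × £25.33 = £2,769,328.90.
Margin of safety = (£2,769,328.90 − £1,125,427.66) ÷ £2,769,328.90 = 59.4%.

59.4%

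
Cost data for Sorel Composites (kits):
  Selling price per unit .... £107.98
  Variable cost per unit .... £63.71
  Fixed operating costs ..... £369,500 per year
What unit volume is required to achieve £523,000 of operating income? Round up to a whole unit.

Contribution margin per unit = £107.98 − £63.71 = £44.27.
Need Q such that Q × £44.27 − £369,500 = £523,000, i.e. Q = £892,500 / £44.27 = 20,160.38 → 20,161.

20,161 kits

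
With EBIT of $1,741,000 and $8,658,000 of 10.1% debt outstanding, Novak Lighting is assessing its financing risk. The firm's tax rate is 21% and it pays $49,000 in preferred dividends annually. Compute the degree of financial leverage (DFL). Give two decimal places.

Interest = $874,458.00.
Preferred dividends grossed up pre-tax: $49,000 / (1 − 0.21) = $62,025.32.
DFL = EBIT ÷ [EBIT − I − D_p/(1−t)] = $1,741,000 ÷ [$1,741,000 − $874,458.00 − $62,025.32] = $1,741,000 ÷ $804,516.68 = 2.1640.

2.16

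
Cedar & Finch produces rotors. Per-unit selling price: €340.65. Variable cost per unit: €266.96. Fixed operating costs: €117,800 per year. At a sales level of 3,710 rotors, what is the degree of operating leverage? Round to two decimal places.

At 3,710 units, contribution = 3,710 × €73.69 = €273,389.90.
EBIT = €273,389.90 − €117,800 = €155,589.90.
DOL = contribution ÷ EBIT = €273,389.90 ÷ €155,589.90 = 1.7571.

1.76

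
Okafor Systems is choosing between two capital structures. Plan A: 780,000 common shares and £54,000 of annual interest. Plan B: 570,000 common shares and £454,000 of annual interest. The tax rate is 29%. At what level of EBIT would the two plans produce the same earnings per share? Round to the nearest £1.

£1,539,714

At indifference, (EBIT − 54,000)(1 − t)/780,000 = (EBIT − 454,000)(1 − t)/570,000.
The (1 − t) factor cancels: (EBIT − 54,000) × 570,000 = (EBIT − 454,000) × 780,000.
EBIT × (780,000 − 570,000) = 454,000 × 780,000 − 54,000 × 570,000 = 323,340,000,000, so EBIT = 323,340,000,000 ÷ 210,000 = 1,539,714.29.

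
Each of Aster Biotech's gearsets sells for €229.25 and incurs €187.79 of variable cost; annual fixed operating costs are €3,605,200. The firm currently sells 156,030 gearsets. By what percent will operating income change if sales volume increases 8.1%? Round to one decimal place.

+18.3%

At 156,030 units, contribution = 156,030 × €41.46 = €6,469,003.80.
EBIT = €6,469,003.80 − €3,605,200 = €2,863,803.80.
DOL = contribution ÷ EBIT = €6,469,003.80 ÷ €2,863,803.80 = 2.2589.
%ΔEBIT = DOL × %ΔSales = 2.2589 × +8.1% = +18.3%.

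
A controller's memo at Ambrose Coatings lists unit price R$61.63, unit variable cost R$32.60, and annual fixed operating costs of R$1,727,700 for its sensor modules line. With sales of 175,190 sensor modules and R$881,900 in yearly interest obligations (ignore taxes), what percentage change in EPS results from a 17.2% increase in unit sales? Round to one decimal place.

+35.3%

At 175,190 units, contribution = 175,190 × R$29.03 = R$5,085,765.70.
Operating income = contribution − fixed costs = R$5,085,765.70 − R$1,727,700 = R$3,358,065.70.
After interest of R$881,900.00, pre-tax earnings = R$2,476,165.70.
Degree of combined leverage = contribution ÷ (EBIT − I) = R$5,085,765.70 ÷ R$2,476,165.70 = 2.0539.
EPS therefore changes by 2.0539 × (+17.2%) = +35.3%.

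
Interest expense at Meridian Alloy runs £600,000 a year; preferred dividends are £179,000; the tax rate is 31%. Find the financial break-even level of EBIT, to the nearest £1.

Grossing the preferred dividend up to pre-tax terms: £179,000 / (1 − 0.31) = £259,420.29.
EPS = 0 when EBIT covers interest plus the pre-tax preferred burden: £600,000 + £259,420.29 = £859,420.29.

£859,420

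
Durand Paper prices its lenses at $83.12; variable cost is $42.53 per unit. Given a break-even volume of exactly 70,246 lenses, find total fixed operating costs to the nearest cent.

$2,851,285.14

Unit CM = price − variable cost = $83.12 − $42.53 = $40.59.
Fixed costs = break-even units × CM = 70,246 × $40.59 = $2,851,285.14.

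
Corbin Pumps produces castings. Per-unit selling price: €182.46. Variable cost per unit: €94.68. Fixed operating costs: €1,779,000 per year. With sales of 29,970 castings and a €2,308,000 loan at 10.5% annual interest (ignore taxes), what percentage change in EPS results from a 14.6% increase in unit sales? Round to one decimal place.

+63.0%

Contribution at this volume is 29,970 × €87.78 = €2,630,766.60.
Subtracting fixed costs: EBIT = €2,630,766.60 − €1,779,000 = €851,766.60.
Interest = €242,340.00, so EBIT − I = €609,426.60.
Degree of combined leverage = contribution ÷ (EBIT − I) = €2,630,766.60 ÷ €609,426.60 = 4.3168.
EPS therefore changes by 4.3168 × (+14.6%) = +63.0%.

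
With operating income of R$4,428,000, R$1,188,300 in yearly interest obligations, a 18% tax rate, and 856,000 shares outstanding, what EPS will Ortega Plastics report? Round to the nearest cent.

Pre-tax income = R$4,428,000 − R$1,188,300.00 = R$3,239,700.00.
After tax at 18%: net income = R$3,239,700.00 × 0.82 = R$2,656,554.00.
EPS = R$2,656,554.00 ÷ 856,000 = R$3.10.

R$3.10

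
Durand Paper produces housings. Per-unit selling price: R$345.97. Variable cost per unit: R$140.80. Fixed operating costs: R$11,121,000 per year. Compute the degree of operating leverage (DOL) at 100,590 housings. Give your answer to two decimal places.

2.17

Total contribution margin = 100,590 × R$205.17 = R$20,638,050.30.
Operating income = contribution − fixed costs = R$20,638,050.30 − R$11,121,000 = R$9,517,050.30.
DOL = contribution ÷ EBIT = R$20,638,050.30 ÷ R$9,517,050.30 = 2.1685.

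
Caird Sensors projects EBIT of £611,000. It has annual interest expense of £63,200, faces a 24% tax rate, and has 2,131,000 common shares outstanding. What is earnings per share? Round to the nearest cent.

£0.20

Interest = £63,200.00, so EBT = £611,000 − £63,200.00 = £547,800.00.
After tax at 24%: net income = £547,800.00 × 0.76 = £416,328.00.
EPS = £416,328.00 ÷ 2,131,000 = £0.20.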